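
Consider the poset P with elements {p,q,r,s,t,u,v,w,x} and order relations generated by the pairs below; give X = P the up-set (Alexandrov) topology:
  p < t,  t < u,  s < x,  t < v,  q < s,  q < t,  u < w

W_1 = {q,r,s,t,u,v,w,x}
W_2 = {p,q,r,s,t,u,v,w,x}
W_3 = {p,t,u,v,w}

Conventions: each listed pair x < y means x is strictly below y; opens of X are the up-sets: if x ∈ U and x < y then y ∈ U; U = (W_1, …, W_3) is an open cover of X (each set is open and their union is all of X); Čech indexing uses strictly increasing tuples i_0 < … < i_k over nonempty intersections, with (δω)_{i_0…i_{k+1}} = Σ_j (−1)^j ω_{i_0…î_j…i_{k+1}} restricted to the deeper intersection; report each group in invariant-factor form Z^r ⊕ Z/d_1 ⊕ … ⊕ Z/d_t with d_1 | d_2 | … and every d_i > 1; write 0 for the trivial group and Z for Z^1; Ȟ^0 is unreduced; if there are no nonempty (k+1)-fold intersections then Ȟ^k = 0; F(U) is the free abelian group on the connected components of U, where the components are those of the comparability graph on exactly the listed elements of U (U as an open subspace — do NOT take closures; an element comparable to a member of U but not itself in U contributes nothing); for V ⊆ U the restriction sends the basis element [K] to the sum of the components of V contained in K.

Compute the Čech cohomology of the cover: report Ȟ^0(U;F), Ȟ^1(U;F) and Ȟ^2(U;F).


Ȟ^0 ≅ Z^2, Ȟ^1 ≅ 0, Ȟ^2 ≅ 0

nonempty overlaps:
  W12={q,r,s,t,u,v,w,x} W13={t,u,v,w} W23={p,t,u,v,w}
  W123={t,u,v,w}
components per intersection:
  W1: {q,s,t,u,v,w,x} {r}
  W2: {p,q,s,t,u,v,w,x} {r}
  W3: {p,t,u,v,w}
  W12: {q,s,t,u,v,w,x} {r}
  W13: {t,u,v,w}
  W23: {p,t,u,v,w}
  W123: {t,u,v,w}
C dims 5,4,1; δ0: rk 3, SNF 1^3; δ1: rk 1, SNF 1^1
degree 0: 5−3−0 = 2 → Ȟ^0 ≅ Z^2
degree 1: 4−1−3 = 0 → Ȟ^1 ≅ 0
degree 2: 1−0−1 = 0 → Ȟ^2 ≅ 0


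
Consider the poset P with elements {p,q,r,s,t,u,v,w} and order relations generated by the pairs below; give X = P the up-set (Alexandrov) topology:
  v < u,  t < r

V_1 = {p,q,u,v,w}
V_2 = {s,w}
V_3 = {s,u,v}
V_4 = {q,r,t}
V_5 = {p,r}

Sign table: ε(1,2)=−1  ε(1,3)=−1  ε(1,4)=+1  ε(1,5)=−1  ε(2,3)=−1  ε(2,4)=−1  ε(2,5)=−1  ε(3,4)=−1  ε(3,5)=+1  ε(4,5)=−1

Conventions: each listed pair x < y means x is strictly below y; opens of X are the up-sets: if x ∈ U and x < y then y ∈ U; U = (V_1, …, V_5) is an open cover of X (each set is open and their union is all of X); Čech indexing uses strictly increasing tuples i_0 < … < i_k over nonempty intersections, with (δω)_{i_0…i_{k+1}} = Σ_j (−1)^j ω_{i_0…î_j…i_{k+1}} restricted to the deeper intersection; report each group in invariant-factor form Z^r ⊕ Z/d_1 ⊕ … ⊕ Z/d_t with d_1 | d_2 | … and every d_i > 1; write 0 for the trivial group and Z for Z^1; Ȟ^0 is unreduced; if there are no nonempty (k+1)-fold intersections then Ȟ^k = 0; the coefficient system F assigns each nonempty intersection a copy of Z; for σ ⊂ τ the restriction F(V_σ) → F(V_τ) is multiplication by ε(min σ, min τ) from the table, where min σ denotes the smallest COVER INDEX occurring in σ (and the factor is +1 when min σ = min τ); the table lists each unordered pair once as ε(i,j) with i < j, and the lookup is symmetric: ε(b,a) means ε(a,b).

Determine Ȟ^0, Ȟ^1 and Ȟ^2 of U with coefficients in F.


Ȟ^0 = 0; Ȟ^1 = Z ⊕ Z/2; Ȟ^2 = 0

intersection data:
  V12={w} V13={u,v} V14={q} V15={p} V23={s} V45={r}
C dims 5,6; δ0: rk 5, SNF 1^4·2
Ȟ^0 = (5 − 5) − 0 = 0, so Ȟ^0 ≅ 0
Ȟ^1 = (6 − 0) − 5 = 1 plus torsion [2], so Ȟ^1 ≅ Z ⊕ Z/2
Ȟ^2 = (0 − 0) − 0 = 0, so Ȟ^2 ≅ 0


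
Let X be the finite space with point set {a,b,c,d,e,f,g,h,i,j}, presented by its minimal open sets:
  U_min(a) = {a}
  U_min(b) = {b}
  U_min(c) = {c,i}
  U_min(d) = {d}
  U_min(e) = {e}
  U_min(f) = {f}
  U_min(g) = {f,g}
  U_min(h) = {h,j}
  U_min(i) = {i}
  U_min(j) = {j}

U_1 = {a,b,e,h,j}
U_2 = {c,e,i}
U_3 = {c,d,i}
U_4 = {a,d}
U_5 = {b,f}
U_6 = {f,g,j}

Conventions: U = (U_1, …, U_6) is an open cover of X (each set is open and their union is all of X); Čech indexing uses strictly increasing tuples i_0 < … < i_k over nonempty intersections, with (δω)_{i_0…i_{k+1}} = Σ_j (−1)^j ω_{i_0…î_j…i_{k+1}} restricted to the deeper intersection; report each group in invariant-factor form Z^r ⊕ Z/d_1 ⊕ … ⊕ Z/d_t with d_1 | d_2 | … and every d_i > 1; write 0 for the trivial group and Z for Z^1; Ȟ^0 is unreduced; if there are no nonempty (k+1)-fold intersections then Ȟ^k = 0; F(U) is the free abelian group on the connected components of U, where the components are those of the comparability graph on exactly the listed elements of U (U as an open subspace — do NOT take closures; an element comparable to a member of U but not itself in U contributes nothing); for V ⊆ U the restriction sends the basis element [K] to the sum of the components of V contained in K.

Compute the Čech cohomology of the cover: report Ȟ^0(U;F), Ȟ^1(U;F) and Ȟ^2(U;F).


nonempty intersections:
  U12={e} U14={a} U15={b} U16={j} U23={c,i} U34={d} U56={f}
components per intersection:
  U1: {a} {b} {e} {h,j}
  U2: {c,i} {e}
  U3: {c,i} {d}
  U4: {a} {d}
  U5: {b} {f}
  U6: {f,g} {j}
  U12: {e}
  U14: {a}
  U15: {b}
  U16: {j}
  U23: {c,i}
  U34: {d}
  U56: {f}
C dims 14,7; δ0: rk 7, SNF 1^7
Ȟ^0: (14−7)−0=7 ⇒ Z^7
Ȟ^1: (7−0)−7=0 ⇒ 0
Ȟ^2: (0−0)−0=0 ⇒ 0

Ȟ^0(U;F) ≅ Z^7, Ȟ^1(U;F) ≅ 0 and Ȟ^2(U;F) ≅ 0


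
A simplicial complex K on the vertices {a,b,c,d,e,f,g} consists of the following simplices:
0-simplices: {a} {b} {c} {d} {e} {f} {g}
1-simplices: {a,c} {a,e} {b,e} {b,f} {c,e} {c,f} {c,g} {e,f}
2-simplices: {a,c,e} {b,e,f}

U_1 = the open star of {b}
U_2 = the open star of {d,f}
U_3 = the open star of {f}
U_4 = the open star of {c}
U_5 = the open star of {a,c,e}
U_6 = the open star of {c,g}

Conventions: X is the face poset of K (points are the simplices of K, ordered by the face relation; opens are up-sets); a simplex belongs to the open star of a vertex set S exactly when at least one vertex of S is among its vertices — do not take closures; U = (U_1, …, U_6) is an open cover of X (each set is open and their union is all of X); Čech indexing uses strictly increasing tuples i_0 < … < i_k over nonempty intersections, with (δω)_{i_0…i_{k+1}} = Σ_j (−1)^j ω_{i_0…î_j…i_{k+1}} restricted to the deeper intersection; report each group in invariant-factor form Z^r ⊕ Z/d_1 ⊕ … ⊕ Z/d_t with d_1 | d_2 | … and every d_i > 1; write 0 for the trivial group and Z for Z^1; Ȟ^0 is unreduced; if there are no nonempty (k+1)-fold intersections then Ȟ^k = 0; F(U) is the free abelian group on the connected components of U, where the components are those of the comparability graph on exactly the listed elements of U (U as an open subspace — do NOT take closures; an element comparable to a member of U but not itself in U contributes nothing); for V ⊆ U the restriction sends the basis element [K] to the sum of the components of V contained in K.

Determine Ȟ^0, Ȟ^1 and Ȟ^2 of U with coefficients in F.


Ȟ^0 = Z^2; Ȟ^1 = Z; Ȟ^2 = 0

nonempty intersections:
  U1={{b},{b,e},{b,f},{b,e,f}} U2={{d},{f},{b,f},{c,f},{e,f},{b,e,f}} U3={{f},{b,f},{c,f},{e,f},{b,e,f}} U4={{c},{a,c},{c,e},{c,f},{c,g},{a,c,e}} U5={{a},{c},{e},{a,c},{a,e},{b,e},{c,e},{c,f},{c,g},{e,f},{a,c,e},{b,e,f}} U6={{c},{g},{a,c},{c,e},{c,f},{c,g},{a,c,e}}
  U12={{b,f},{b,e,f}} U13={{b,f},{b,e,f}} U15={{b,e},{b,e,f}} U23={{f},{b,f},{c,f},{e,f},{b,e,f}} U24={{c,f}} U25={{c,f},{e,f},{b,e,f}} U26={{c,f}} U34={{c,f}} U35={{c,f},{e,f},{b,e,f}} U36={{c,f}} U45={{c},{a,c},{c,e},{c,f},{c,g},{a,c,e}} U46={{c},{a,c},{c,e},{c,f},{c,g},{a,c,e}} U56={{c},{a,c},{c,e},{c,f},{c,g},{a,c,e}}
  U123={{b,f},{b,e,f}} U125={{b,e,f}} U135={{b,e,f}} U234={{c,f}} U235={{c,f},{e,f},{b,e,f}} U236={{c,f}} U245={{c,f}} U246={{c,f}} U256={{c,f}} U345={{c,f}} U346={{c,f}} U356={{c,f}} U456={{c},{a,c},{c,e},{c,f},{c,g},{a,c,e}}
  U1235={{b,e,f}} U2345={{c,f}} U2346={{c,f}} U2356={{c,f}} U2456={{c,f}} U3456={{c,f}}
  U23456={{c,f}}
components per intersection:
  U1: {{b},{b,e},{b,f},{b,e,f}}
  U2: {{d}} {{f},{b,f},{c,f},{e,f},{b,e,f}}
  U3: {{f},{b,f},{c,f},{e,f},{b,e,f}}
  U4: {{c},{a,c},{c,e},{c,f},{c,g},{a,c,e}}
  U5: {{a},{c},{e},{a,c},{a,e},{b,e},{c,e},{c,f},{c,g},{e,f},{a,c,e},{b,e,f}}
  U6: {{c},{g},{a,c},{c,e},{c,f},{c,g},{a,c,e}}
  U12: {{b,f},{b,e,f}}
  U13: {{b,f},{b,e,f}}
  U15: {{b,e},{b,e,f}}
  U23: {{f},{b,f},{c,f},{e,f},{b,e,f}}
  U24: {{c,f}}
  U25: {{c,f}} {{e,f},{b,e,f}}
  U26: {{c,f}}
  U34: {{c,f}}
  U35: {{c,f}} {{e,f},{b,e,f}}
  U36: {{c,f}}
  U45: {{c},{a,c},{c,e},{c,f},{c,g},{a,c,e}}
  U46: {{c},{a,c},{c,e},{c,f},{c,g},{a,c,e}}
  U56: {{c},{a,c},{c,e},{c,f},{c,g},{a,c,e}}
  U123: {{b,f},{b,e,f}}
  U125: {{b,e,f}}
  U135: {{b,e,f}}
  U234: {{c,f}}
  U235: {{c,f}} {{e,f},{b,e,f}}
  U236: {{c,f}}
  U245: {{c,f}}
  U246: {{c,f}}
  U256: {{c,f}}
  U345: {{c,f}}
  U346: {{c,f}}
  U356: {{c,f}}
  U456: {{c},{a,c},{c,e},{c,f},{c,g},{a,c,e}}
  U1235: {{b,e,f}}
  U2345: {{c,f}}
  U2346: {{c,f}}
  U2356: {{c,f}}
  U2456: {{c,f}}
  U3456: {{c,f}}
  U23456: {{c,f}}
C dims 7,15,14,6; δ0: rk 5, SNF 1^5; δ1: rk 9, SNF 1^9; δ2: rk 5, SNF 1^5
Ȟ^0: (7−5)−0=2 ⇒ Z^2
Ȟ^1: (15−9)−5=1 ⇒ Z
Ȟ^2: (14−5)−9=0 ⇒ 0


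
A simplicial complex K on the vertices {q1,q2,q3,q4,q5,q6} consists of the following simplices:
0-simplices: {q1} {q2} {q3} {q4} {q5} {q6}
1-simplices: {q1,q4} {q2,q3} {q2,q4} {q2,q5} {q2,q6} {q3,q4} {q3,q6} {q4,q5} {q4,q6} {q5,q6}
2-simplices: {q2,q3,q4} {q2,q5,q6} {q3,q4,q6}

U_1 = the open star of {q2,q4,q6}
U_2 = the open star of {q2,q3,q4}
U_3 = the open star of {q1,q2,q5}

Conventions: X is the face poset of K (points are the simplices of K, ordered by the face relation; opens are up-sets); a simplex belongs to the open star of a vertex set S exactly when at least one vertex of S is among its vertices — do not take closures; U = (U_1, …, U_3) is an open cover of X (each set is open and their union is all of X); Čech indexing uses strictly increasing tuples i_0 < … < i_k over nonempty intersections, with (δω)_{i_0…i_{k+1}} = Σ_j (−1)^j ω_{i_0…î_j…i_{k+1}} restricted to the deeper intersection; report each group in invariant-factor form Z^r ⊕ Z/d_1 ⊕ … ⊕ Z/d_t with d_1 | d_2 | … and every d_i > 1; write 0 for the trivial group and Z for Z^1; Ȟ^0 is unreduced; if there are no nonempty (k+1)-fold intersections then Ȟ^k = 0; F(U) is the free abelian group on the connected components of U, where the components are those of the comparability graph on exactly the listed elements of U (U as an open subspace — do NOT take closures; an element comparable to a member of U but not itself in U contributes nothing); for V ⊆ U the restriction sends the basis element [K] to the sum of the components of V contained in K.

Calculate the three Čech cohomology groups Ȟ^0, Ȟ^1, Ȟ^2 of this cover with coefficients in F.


Ȟ^0 = Z, Ȟ^1 = Z, Ȟ^2 = 0

nonempty intersections:
  U1={{q2},{q4},{q6},{q1,q4},{q2,q3},{q2,q4},{q2,q5},{q2,q6},{q3,q4},{q3,q6},{q4,q5},{q4,q6},{q5,q6},{q2,q3,q4},{q2,q5,q6},{q3,q4,q6}} U2={{q2},{q3},{q4},{q1,q4},{q2,q3},{q2,q4},{q2,q5},{q2,q6},{q3,q4},{q3,q6},{q4,q5},{q4,q6},{q2,q3,q4},{q2,q5,q6},{q3,q4,q6}} U3={{q1},{q2},{q5},{q1,q4},{q2,q3},{q2,q4},{q2,q5},{q2,q6},{q4,q5},{q5,q6},{q2,q3,q4},{q2,q5,q6}}
  U12={{q2},{q4},{q1,q4},{q2,q3},{q2,q4},{q2,q5},{q2,q6},{q3,q4},{q3,q6},{q4,q5},{q4,q6},{q2,q3,q4},{q2,q5,q6},{q3,q4,q6}} U13={{q2},{q1,q4},{q2,q3},{q2,q4},{q2,q5},{q2,q6},{q4,q5},{q5,q6},{q2,q3,q4},{q2,q5,q6}} U23={{q2},{q1,q4},{q2,q3},{q2,q4},{q2,q5},{q2,q6},{q4,q5},{q2,q3,q4},{q2,q5,q6}}
  U123={{q2},{q1,q4},{q2,q3},{q2,q4},{q2,q5},{q2,q6},{q4,q5},{q2,q3,q4},{q2,q5,q6}}
components per intersection:
  U1: {{q2},{q4},{q6},{q1,q4},{q2,q3},{q2,q4},{q2,q5},{q2,q6},{q3,q4},{q3,q6},{q4,q5},{q4,q6},{q5,q6},{q2,q3,q4},{q2,q5,q6},{q3,q4,q6}}
  U2: {{q2},{q3},{q4},{q1,q4},{q2,q3},{q2,q4},{q2,q5},{q2,q6},{q3,q4},{q3,q6},{q4,q5},{q4,q6},{q2,q3,q4},{q2,q5,q6},{q3,q4,q6}}
  U3: {{q1},{q1,q4}} {{q2},{q5},{q2,q3},{q2,q4},{q2,q5},{q2,q6},{q4,q5},{q5,q6},{q2,q3,q4},{q2,q5,q6}}
  U12: {{q2},{q4},{q1,q4},{q2,q3},{q2,q4},{q2,q5},{q2,q6},{q3,q4},{q3,q6},{q4,q5},{q4,q6},{q2,q3,q4},{q2,q5,q6},{q3,q4,q6}}
  U13: {{q2},{q2,q3},{q2,q4},{q2,q5},{q2,q6},{q5,q6},{q2,q3,q4},{q2,q5,q6}} {{q1,q4}} {{q4,q5}}
  U23: {{q2},{q2,q3},{q2,q4},{q2,q5},{q2,q6},{q2,q3,q4},{q2,q5,q6}} {{q1,q4}} {{q4,q5}}
  U123: {{q2},{q2,q3},{q2,q4},{q2,q5},{q2,q6},{q2,q3,q4},{q2,q5,q6}} {{q1,q4}} {{q4,q5}}
C dims 4,7,3; δ0: rk 3, SNF 1^3; δ1: rk 3, SNF 1^3
Ȟ^0: (4−3)−0=1 ⇒ Z
Ȟ^1: (7−3)−3=1 ⇒ Z
Ȟ^2: (3−0)−3=0 ⇒ 0


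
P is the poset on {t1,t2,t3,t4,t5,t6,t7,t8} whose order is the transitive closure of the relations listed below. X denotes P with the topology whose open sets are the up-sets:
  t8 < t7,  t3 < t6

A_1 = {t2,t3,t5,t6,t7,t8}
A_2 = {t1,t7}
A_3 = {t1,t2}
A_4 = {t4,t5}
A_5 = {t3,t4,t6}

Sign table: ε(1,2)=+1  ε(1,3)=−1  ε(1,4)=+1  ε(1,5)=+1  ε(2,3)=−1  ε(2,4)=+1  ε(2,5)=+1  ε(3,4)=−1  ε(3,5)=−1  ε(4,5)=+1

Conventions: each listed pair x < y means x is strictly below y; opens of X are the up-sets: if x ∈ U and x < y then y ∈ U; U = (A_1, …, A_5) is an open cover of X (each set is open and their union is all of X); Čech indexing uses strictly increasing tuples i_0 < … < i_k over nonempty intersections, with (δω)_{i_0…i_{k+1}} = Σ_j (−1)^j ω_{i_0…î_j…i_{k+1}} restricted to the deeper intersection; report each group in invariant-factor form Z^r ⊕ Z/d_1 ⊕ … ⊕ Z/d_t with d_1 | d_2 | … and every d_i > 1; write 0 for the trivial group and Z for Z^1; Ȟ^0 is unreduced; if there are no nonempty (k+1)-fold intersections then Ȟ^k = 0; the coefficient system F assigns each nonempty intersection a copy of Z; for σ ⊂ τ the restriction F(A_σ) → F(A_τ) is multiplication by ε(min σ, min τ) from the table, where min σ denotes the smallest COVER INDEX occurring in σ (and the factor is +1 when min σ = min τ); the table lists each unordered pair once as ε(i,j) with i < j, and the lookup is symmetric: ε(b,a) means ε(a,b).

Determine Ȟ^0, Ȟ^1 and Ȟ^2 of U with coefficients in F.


Ȟ^0 ≅ Z; Ȟ^1 ≅ Z^2; Ȟ^2 ≅ 0

nonempty overlaps:
  A12={t7} A13={t2} A14={t5} A15={t3,t6} A23={t1} A45={t4}
C dims 5,6; δ0: rk 4, SNF 1^4
degree 0: 5−4−0 = 1 → Ȟ^0 ≅ Z
degree 1: 6−0−4 = 2 → Ȟ^1 ≅ Z^2
degree 2: 0−0−0 = 0 → Ȟ^2 ≅ 0


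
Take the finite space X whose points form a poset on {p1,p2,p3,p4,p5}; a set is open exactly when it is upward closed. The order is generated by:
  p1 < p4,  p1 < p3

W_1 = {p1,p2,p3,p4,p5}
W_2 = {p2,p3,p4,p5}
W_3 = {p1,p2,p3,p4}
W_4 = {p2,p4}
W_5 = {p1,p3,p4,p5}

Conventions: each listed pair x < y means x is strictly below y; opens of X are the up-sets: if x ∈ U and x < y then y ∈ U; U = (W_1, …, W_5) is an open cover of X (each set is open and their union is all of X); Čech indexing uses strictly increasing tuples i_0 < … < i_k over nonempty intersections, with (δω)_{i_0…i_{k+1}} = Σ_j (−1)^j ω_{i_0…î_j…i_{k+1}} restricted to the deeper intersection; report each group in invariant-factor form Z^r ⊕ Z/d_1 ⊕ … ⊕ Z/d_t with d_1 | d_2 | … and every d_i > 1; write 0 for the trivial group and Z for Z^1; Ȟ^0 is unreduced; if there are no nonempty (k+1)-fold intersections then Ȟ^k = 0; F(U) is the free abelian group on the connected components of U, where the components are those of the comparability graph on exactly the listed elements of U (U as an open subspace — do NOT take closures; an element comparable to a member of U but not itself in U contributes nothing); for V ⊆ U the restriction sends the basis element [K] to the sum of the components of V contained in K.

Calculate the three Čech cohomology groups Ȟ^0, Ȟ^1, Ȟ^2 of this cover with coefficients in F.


Ȟ^0(U;F) ≅ Z^3, Ȟ^1(U;F) ≅ 0, Ȟ^2(U;F) ≅ 0

nonempty overlaps:
  W12={p2,p3,p4,p5} W13={p1,p2,p3,p4} W14={p2,p4} W15={p1,p3,p4,p5} W23={p2,p3,p4} W24={p2,p4} W25={p3,p4,p5} W34={p2,p4} W35={p1,p3,p4} W45={p4}
  W123={p2,p3,p4} W124={p2,p4} W125={p3,p4,p5} W134={p2,p4} W135={p1,p3,p4} W145={p4} W234={p2,p4} W235={p3,p4} W245={p4} W345={p4}
  W1234={p2,p4} W1235={p3,p4} W1245={p4} W1345={p4} W2345={p4}
  W12345={p4}
components per intersection:
  W1: {p1,p3,p4} {p2} {p5}
  W2: {p2} {p3} {p4} {p5}
  W3: {p1,p3,p4} {p2}
  W4: {p2} {p4}
  W5: {p1,p3,p4} {p5}
  W12: {p2} {p3} {p4} {p5}
  W13: {p1,p3,p4} {p2}
  W14: {p2} {p4}
  W15: {p1,p3,p4} {p5}
  W23: {p2} {p3} {p4}
  W24: {p2} {p4}
  W25: {p3} {p4} {p5}
  W34: {p2} {p4}
  W35: {p1,p3,p4}
  W45: {p4}
  W123: {p2} {p3} {p4}
  W124: {p2} {p4}
  W125: {p3} {p4} {p5}
  W134: {p2} {p4}
  W135: {p1,p3,p4}
  W145: {p4}
  W234: {p2} {p4}
  W235: {p3} {p4}
  W245: {p4}
  W345: {p4}
  W1234: {p2} {p4}
  W1235: {p3} {p4}
  W1245: {p4}
  W1345: {p4}
  W2345: {p4}
  W12345: {p4}
C dims 13,22,18,7; δ0: rk 10, SNF 1^10; δ1: rk 12, SNF 1^12; δ2: rk 6, SNF 1^6
degree 0: 13−10−0 = 3 → Ȟ^0 ≅ Z^3
degree 1: 22−12−10 = 0 → Ȟ^1 ≅ 0
degree 2: 18−6−12 = 0 → Ȟ^2 ≅ 0


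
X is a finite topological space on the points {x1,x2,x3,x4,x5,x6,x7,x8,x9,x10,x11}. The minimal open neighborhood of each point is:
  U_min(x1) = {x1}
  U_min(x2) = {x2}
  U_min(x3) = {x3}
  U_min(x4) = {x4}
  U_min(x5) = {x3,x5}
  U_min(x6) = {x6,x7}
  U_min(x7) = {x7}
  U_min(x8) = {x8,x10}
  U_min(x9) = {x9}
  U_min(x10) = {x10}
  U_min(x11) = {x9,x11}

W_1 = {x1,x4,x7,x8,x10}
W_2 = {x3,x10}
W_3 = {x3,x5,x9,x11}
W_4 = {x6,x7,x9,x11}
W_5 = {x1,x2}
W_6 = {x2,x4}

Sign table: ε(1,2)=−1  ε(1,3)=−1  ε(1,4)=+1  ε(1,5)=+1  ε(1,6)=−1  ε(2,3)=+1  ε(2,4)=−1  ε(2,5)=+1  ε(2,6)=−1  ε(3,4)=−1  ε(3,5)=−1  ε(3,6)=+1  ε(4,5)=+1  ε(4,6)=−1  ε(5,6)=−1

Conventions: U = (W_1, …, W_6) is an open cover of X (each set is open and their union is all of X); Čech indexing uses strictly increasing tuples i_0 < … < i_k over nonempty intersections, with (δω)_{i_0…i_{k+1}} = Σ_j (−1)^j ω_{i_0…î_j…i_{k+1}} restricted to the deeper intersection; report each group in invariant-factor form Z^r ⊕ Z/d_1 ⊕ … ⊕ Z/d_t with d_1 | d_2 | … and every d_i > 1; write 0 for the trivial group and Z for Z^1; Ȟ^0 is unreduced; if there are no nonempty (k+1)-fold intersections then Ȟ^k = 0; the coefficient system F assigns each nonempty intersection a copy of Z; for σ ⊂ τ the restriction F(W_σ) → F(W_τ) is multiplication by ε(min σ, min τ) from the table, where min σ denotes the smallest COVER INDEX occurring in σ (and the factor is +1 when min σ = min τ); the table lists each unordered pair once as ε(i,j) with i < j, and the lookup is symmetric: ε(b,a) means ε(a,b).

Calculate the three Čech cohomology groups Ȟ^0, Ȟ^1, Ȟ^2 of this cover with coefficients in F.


Ȟ^0 = Z, Ȟ^1 = Z^2 and Ȟ^2 = 0

intersection data:
  W12={x10} W14={x7} W15={x1} W16={x4} W23={x3} W34={x9,x11} W56={x2}
C dims 6,7; δ0: rk 5, SNF 1^5
Ȟ^0 = (6 − 5) − 0 = 1, so Ȟ^0 ≅ Z
Ȟ^1 = (7 − 0) − 5 = 2, so Ȟ^1 ≅ Z^2
Ȟ^2 = (0 − 0) − 0 = 0, so Ȟ^2 ≅ 0


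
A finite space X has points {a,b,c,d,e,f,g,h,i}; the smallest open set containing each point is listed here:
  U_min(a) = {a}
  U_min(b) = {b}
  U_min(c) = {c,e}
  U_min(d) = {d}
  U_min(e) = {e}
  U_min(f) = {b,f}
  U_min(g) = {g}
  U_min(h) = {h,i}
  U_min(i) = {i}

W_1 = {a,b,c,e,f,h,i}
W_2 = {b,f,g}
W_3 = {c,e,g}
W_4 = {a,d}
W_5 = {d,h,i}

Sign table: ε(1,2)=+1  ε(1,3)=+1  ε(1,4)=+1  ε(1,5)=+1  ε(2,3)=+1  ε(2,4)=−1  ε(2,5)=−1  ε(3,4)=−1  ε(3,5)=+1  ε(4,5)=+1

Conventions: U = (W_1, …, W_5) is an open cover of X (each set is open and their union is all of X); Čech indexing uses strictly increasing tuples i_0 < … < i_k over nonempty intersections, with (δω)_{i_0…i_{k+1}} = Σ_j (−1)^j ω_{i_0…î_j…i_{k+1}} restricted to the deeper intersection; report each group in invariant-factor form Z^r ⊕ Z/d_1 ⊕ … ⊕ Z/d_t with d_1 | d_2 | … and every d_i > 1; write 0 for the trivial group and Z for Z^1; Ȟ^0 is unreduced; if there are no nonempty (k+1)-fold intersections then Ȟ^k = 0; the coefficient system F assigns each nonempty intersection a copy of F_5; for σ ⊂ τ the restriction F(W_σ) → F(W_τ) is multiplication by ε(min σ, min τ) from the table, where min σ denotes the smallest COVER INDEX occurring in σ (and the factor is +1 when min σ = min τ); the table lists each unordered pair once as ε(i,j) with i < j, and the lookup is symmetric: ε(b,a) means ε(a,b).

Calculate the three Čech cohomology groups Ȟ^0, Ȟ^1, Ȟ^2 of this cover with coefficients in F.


Ȟ^0 ≅ Z/5, Ȟ^1 ≅ Z/5 ⊕ Z/5 and Ȟ^2 ≅ 0

cover nerve:
  W12={b,f} W13={c,e} W14={a} W15={h,i} W23={g} W45={d}
C dims 5,6; δ0: rk_F5 4
Ȟ^0: (5−4)−0=1 ⇒ Z/5
Ȟ^1: (6−0)−4=2 ⇒ Z/5 ⊕ Z/5
Ȟ^2: (0−0)−0=0 ⇒ 0


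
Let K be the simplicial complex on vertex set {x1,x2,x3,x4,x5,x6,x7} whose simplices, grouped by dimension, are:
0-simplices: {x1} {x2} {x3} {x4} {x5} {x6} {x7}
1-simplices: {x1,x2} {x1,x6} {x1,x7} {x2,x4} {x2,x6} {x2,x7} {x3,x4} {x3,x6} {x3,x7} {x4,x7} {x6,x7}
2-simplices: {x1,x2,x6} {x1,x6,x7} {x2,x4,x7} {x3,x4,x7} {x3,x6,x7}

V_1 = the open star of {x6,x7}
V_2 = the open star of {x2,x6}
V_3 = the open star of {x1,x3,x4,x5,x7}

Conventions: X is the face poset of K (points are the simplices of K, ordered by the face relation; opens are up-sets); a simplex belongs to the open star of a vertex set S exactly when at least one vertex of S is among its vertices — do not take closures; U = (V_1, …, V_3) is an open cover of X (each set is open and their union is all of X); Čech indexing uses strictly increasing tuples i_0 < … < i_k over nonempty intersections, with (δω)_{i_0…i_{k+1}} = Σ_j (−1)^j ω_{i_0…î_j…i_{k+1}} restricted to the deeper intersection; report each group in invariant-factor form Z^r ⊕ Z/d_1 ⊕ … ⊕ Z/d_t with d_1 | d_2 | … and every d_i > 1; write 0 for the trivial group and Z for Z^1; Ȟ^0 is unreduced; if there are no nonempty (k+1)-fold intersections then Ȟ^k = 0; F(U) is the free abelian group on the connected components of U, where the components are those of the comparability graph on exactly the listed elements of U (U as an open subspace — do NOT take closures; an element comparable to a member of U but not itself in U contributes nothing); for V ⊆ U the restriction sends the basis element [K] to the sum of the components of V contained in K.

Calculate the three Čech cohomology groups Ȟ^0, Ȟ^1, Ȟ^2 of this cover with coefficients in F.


Ȟ^0 = Z^2; Ȟ^1 = Z; Ȟ^2 = 0

intersection data:
  V1={{x6},{x7},{x1,x6},{x1,x7},{x2,x6},{x2,x7},{x3,x6},{x3,x7},{x4,x7},{x6,x7},{x1,x2,x6},{x1,x6,x7},{x2,x4,x7},{x3,x4,x7},{x3,x6,x7}} V2={{x2},{x6},{x1,x2},{x1,x6},{x2,x4},{x2,x6},{x2,x7},{x3,x6},{x6,x7},{x1,x2,x6},{x1,x6,x7},{x2,x4,x7},{x3,x6,x7}} V3={{x1},{x3},{x4},{x5},{x7},{x1,x2},{x1,x6},{x1,x7},{x2,x4},{x2,x7},{x3,x4},{x3,x6},{x3,x7},{x4,x7},{x6,x7},{x1,x2,x6},{x1,x6,x7},{x2,x4,x7},{x3,x4,x7},{x3,x6,x7}}
  V12={{x6},{x1,x6},{x2,x6},{x2,x7},{x3,x6},{x6,x7},{x1,x2,x6},{x1,x6,x7},{x2,x4,x7},{x3,x6,x7}} V13={{x7},{x1,x6},{x1,x7},{x2,x7},{x3,x6},{x3,x7},{x4,x7},{x6,x7},{x1,x2,x6},{x1,x6,x7},{x2,x4,x7},{x3,x4,x7},{x3,x6,x7}} V23={{x1,x2},{x1,x6},{x2,x4},{x2,x7},{x3,x6},{x6,x7},{x1,x2,x6},{x1,x6,x7},{x2,x4,x7},{x3,x6,x7}}
  V123={{x1,x6},{x2,x7},{x3,x6},{x6,x7},{x1,x2,x6},{x1,x6,x7},{x2,x4,x7},{x3,x6,x7}}
components per intersection:
  V1: {{x6},{x7},{x1,x6},{x1,x7},{x2,x6},{x2,x7},{x3,x6},{x3,x7},{x4,x7},{x6,x7},{x1,x2,x6},{x1,x6,x7},{x2,x4,x7},{x3,x4,x7},{x3,x6,x7}}
  V2: {{x2},{x6},{x1,x2},{x1,x6},{x2,x4},{x2,x6},{x2,x7},{x3,x6},{x6,x7},{x1,x2,x6},{x1,x6,x7},{x2,x4,x7},{x3,x6,x7}}
  V3: {{x1},{x3},{x4},{x7},{x1,x2},{x1,x6},{x1,x7},{x2,x4},{x2,x7},{x3,x4},{x3,x6},{x3,x7},{x4,x7},{x6,x7},{x1,x2,x6},{x1,x6,x7},{x2,x4,x7},{x3,x4,x7},{x3,x6,x7}} {{x5}}
  V12: {{x6},{x1,x6},{x2,x6},{x3,x6},{x6,x7},{x1,x2,x6},{x1,x6,x7},{x3,x6,x7}} {{x2,x7},{x2,x4,x7}}
  V13: {{x7},{x1,x6},{x1,x7},{x2,x7},{x3,x6},{x3,x7},{x4,x7},{x6,x7},{x1,x2,x6},{x1,x6,x7},{x2,x4,x7},{x3,x4,x7},{x3,x6,x7}}
  V23: {{x1,x2},{x1,x6},{x3,x6},{x6,x7},{x1,x2,x6},{x1,x6,x7},{x3,x6,x7}} {{x2,x4},{x2,x7},{x2,x4,x7}}
  V123: {{x1,x6},{x3,x6},{x6,x7},{x1,x2,x6},{x1,x6,x7},{x3,x6,x7}} {{x2,x7},{x2,x4,x7}}
C dims 4,5,2; δ0: rk 2, SNF 1^2; δ1: rk 2, SNF 1^2
Ȟ^0 = (4 − 2) − 0 = 2, so Ȟ^0 ≅ Z^2
Ȟ^1 = (5 − 2) − 2 = 1, so Ȟ^1 ≅ Z
Ȟ^2 = (2 − 0) − 2 = 0, so Ȟ^2 ≅ 0


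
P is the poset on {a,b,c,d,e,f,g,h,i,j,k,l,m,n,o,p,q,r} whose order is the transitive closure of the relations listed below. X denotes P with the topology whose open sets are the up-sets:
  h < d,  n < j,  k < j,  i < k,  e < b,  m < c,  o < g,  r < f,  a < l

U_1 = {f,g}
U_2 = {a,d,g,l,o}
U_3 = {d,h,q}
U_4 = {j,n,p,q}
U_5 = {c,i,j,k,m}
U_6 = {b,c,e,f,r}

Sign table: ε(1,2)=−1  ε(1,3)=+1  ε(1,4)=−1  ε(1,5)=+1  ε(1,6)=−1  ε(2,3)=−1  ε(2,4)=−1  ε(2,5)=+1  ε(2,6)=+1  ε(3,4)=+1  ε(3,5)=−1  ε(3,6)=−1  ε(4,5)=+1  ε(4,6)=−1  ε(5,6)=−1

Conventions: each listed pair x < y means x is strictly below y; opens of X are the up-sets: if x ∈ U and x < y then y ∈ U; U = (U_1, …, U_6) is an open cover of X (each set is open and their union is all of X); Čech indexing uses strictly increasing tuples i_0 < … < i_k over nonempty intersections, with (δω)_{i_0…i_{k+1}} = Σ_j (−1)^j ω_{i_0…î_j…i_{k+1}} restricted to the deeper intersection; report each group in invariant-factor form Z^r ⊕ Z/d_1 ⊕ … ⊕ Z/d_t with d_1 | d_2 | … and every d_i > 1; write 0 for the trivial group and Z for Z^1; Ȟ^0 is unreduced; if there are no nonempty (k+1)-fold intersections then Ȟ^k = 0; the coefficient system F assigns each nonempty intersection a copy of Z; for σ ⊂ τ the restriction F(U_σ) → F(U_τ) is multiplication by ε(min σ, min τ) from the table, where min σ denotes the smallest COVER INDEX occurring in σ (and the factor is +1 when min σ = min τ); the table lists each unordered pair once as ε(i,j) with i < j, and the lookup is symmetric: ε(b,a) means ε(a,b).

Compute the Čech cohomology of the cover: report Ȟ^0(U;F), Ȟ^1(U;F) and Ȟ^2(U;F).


intersection data:
  U12={g} U16={f} U23={d} U34={q} U45={j} U56={c}
C dims 6,6; δ0: rk 5, SNF 1^5
Ȟ^0 = (6 − 5) − 0 = 1, so Ȟ^0 ≅ Z
Ȟ^1 = (6 − 0) − 5 = 1, so Ȟ^1 ≅ Z
Ȟ^2 = (0 − 0) − 0 = 0, so Ȟ^2 ≅ 0

Ȟ^0 = Z, Ȟ^1 = Z, Ȟ^2 = 0


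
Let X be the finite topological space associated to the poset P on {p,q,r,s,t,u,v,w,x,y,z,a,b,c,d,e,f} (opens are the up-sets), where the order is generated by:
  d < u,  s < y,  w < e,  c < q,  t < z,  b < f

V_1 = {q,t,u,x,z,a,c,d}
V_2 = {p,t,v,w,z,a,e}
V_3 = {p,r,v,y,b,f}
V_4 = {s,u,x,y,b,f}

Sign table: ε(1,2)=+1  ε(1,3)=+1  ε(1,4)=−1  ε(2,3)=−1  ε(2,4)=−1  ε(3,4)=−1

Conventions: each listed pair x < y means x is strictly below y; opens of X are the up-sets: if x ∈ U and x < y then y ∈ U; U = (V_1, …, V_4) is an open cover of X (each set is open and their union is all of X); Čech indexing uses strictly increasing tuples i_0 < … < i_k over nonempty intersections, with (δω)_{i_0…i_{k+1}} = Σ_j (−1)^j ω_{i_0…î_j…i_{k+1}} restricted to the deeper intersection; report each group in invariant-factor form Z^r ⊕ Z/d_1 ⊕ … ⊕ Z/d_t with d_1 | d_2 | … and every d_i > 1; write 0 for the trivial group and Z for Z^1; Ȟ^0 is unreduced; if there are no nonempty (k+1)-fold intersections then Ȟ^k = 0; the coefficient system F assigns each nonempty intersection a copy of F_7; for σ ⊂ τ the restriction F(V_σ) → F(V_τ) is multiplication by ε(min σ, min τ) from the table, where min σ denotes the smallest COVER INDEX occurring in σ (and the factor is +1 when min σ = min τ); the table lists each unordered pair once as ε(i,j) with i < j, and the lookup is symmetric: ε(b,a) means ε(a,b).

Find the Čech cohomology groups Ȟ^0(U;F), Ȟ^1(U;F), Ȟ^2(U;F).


Ȟ^0 = 0; Ȟ^1 = 0; Ȟ^2 = 0

nonempty intersections:
  V12={t,z,a} V14={u,x} V23={p,v} V34={y,b,f}
C dims 4,4; δ0: rk_F7 4
Ȟ^0: (4−4)−0=0 ⇒ 0
Ȟ^1: (4−0)−4=0 ⇒ 0
Ȟ^2: (0−0)−0=0 ⇒ 0


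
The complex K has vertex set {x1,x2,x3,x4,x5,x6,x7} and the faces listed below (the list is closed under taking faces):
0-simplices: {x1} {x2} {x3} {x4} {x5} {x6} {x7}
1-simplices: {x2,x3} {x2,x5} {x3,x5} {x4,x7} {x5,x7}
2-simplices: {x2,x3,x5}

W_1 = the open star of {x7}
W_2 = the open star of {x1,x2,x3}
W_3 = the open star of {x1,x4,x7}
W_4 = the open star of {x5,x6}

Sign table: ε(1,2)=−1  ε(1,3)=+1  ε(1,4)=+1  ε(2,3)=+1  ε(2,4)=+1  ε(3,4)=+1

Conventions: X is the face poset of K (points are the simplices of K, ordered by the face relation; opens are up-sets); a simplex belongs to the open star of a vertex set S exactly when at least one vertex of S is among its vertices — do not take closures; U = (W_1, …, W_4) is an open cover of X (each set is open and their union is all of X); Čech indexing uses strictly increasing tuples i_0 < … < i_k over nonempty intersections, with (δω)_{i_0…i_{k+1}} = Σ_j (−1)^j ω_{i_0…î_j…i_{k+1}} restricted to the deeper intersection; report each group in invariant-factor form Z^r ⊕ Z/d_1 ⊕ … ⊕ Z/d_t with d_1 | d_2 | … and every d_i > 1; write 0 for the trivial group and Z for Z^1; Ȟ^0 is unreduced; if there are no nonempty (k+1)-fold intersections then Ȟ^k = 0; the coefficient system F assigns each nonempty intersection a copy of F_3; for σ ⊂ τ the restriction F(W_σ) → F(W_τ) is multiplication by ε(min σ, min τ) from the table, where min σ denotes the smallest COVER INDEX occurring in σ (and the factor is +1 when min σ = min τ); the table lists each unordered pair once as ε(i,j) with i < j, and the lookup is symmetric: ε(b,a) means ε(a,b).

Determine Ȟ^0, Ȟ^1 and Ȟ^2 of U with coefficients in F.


nonempty overlaps:
  W1={{x7},{x4,x7},{x5,x7}} W2={{x1},{x2},{x3},{x2,x3},{x2,x5},{x3,x5},{x2,x3,x5}} W3={{x1},{x4},{x7},{x4,x7},{x5,x7}} W4={{x5},{x6},{x2,x5},{x3,x5},{x5,x7},{x2,x3,x5}}
  W13={{x7},{x4,x7},{x5,x7}} W14={{x5,x7}} W23={{x1}} W24={{x2,x5},{x3,x5},{x2,x3,x5}} W34={{x5,x7}}
  W134={{x5,x7}}
C dims 4,5,1; δ0: rk_F3 3; δ1: rk_F3 1
degree 0: 4−3−0 = 1 → Ȟ^0 ≅ Z/3
degree 1: 5−1−3 = 1 → Ȟ^1 ≅ Z/3
degree 2: 1−0−1 = 0 → Ȟ^2 ≅ 0

Ȟ^0 = Z/3; Ȟ^1 = Z/3; Ȟ^2 = 0


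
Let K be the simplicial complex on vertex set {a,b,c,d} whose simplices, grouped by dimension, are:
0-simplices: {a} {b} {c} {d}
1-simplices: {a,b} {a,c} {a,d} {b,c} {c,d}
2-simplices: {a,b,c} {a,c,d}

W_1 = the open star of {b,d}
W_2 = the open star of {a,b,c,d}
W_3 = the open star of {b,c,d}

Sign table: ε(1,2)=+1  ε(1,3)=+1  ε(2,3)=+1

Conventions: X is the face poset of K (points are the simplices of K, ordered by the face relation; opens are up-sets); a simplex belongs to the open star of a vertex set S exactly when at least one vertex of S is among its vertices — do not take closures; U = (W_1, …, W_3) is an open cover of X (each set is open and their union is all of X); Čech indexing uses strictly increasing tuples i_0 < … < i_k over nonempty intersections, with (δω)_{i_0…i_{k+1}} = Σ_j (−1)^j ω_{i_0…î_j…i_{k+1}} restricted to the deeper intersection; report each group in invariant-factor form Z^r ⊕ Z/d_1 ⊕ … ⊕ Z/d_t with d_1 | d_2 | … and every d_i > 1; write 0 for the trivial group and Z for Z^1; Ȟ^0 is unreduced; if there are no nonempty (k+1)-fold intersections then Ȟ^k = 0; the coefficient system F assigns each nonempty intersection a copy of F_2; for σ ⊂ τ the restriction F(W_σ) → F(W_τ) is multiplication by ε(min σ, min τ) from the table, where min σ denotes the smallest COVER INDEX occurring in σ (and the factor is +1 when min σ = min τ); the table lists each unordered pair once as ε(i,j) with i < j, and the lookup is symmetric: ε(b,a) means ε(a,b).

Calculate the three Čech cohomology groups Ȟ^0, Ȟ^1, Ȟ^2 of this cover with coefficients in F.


Ȟ^0 ≅ Z/2,  Ȟ^1 ≅ 0,  Ȟ^2 ≅ 0

nerve of the cover:
  W1={{b},{d},{a,b},{a,d},{b,c},{c,d},{a,b,c},{a,c,d}} W2={{a},{b},{c},{d},{a,b},{a,c},{a,d},{b,c},{c,d},{a,b,c},{a,c,d}} W3={{b},{c},{d},{a,b},{a,c},{a,d},{b,c},{c,d},{a,b,c},{a,c,d}}
  W12={{b},{d},{a,b},{a,d},{b,c},{c,d},{a,b,c},{a,c,d}} W13={{b},{d},{a,b},{a,d},{b,c},{c,d},{a,b,c},{a,c,d}} W23={{b},{c},{d},{a,b},{a,c},{a,d},{b,c},{c,d},{a,b,c},{a,c,d}}
  W123={{b},{d},{a,b},{a,d},{b,c},{c,d},{a,b,c},{a,c,d}}
C dims 3,3,1; δ0: rk_F2 2; δ1: rk_F2 1
Ȟ^0 = (3 − 2) − 0 = 1, so Ȟ^0 ≅ Z/2
Ȟ^1 = (3 − 1) − 2 = 0, so Ȟ^1 ≅ 0
Ȟ^2 = (1 − 0) − 1 = 0, so Ȟ^2 ≅ 0


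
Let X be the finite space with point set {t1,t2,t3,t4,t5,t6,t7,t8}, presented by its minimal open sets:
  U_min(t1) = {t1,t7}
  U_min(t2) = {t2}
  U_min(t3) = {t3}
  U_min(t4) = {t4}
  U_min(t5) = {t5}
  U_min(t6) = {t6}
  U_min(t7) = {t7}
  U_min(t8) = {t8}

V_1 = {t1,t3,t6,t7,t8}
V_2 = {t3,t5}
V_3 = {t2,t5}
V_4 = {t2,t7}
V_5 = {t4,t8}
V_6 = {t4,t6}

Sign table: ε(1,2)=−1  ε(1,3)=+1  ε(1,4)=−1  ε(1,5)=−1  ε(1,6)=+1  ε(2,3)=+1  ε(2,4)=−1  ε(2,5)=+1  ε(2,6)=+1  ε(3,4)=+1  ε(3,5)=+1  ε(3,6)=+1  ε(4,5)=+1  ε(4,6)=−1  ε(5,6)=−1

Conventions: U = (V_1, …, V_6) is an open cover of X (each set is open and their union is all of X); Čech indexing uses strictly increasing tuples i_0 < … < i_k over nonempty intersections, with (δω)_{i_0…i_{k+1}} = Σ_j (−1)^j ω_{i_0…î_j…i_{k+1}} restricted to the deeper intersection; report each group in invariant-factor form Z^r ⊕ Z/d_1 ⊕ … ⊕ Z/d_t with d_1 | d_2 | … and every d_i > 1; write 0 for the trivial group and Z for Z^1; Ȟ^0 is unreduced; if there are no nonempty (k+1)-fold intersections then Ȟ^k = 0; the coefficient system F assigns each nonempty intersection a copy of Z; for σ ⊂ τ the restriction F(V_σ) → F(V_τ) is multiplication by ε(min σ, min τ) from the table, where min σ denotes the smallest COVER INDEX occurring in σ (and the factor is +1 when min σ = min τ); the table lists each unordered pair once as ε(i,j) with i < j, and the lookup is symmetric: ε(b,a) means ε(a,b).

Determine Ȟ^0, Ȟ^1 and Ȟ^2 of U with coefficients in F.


cover nerve:
  V12={t3} V14={t7} V15={t8} V16={t6} V23={t5} V34={t2} V56={t4}
C dims 6,7; δ0: rk 5, SNF 1^5
Ȟ^0: (6−5)−0=1 ⇒ Z
Ȟ^1: (7−0)−5=2 ⇒ Z^2
Ȟ^2: (0−0)−0=0 ⇒ 0

Ȟ^0 ≅ Z, Ȟ^1 ≅ Z^2, Ȟ^2 ≅ 0


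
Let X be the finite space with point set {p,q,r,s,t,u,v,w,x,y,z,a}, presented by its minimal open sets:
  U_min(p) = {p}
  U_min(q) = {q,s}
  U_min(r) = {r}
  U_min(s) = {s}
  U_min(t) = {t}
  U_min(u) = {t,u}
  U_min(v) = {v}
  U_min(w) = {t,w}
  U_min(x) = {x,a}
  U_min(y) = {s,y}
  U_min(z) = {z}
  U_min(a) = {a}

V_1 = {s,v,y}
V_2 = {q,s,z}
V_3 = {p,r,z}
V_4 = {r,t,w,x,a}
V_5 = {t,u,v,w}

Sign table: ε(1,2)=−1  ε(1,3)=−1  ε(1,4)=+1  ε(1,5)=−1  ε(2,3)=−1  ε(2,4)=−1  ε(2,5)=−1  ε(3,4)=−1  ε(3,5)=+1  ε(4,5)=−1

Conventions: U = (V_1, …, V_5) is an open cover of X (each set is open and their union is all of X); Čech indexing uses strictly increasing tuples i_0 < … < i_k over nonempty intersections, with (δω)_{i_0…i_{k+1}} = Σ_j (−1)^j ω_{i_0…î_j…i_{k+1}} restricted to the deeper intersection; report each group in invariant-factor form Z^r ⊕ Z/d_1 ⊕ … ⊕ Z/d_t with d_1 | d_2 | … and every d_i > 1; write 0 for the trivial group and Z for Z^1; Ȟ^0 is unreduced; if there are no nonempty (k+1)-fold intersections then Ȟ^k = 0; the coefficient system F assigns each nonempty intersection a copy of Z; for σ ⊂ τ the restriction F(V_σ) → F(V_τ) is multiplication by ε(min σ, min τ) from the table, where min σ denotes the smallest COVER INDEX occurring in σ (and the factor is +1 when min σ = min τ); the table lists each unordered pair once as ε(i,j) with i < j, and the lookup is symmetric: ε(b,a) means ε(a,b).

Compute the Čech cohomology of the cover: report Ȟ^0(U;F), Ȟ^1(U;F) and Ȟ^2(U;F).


Ȟ^0(U;F) ≅ 0,  Ȟ^1(U;F) ≅ Z/2,  Ȟ^2(U;F) ≅ 0

nonempty intersections:
  V12={s} V15={v} V23={z} V34={r} V45={t,w}
C dims 5,5; δ0: rk 5, SNF 1^4·2
Ȟ^0: (5−5)−0=0 ⇒ 0
Ȟ^1: (5−0)−5=0 plus torsion [2] ⇒ Z/2
Ȟ^2: (0−0)−0=0 ⇒ 0


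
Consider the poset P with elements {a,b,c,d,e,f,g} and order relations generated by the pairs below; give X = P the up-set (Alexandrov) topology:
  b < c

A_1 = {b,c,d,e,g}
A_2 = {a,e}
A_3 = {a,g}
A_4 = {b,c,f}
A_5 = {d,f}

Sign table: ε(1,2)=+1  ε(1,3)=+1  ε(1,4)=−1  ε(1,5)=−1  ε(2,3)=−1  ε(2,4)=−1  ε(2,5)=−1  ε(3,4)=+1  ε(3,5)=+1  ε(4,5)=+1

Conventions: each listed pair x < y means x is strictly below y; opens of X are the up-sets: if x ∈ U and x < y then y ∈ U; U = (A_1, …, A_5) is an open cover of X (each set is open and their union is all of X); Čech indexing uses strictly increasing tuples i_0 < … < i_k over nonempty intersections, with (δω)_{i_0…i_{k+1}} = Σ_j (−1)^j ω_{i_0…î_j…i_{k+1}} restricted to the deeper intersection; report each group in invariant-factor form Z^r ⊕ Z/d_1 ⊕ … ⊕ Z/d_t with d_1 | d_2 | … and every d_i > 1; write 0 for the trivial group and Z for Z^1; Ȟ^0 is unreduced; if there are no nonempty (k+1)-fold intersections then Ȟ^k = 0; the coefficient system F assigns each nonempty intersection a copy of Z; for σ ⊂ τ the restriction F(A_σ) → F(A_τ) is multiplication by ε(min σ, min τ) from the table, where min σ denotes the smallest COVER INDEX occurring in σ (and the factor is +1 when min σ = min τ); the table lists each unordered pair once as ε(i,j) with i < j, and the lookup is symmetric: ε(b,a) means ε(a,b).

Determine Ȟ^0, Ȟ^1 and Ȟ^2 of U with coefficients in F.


intersection data:
  A12={e} A13={g} A14={b,c} A15={d} A23={a} A45={f}
C dims 5,6; δ0: rk 5, SNF 1^4·2
Ȟ^0 = (5 − 5) − 0 = 0, so Ȟ^0 ≅ 0
Ȟ^1 = (6 − 0) − 5 = 1 plus torsion [2], so Ȟ^1 ≅ Z ⊕ Z/2
Ȟ^2 = (0 − 0) − 0 = 0, so Ȟ^2 ≅ 0

Ȟ^0 ≅ 0,  Ȟ^1 ≅ Z ⊕ Z/2,  Ȟ^2 ≅ 0


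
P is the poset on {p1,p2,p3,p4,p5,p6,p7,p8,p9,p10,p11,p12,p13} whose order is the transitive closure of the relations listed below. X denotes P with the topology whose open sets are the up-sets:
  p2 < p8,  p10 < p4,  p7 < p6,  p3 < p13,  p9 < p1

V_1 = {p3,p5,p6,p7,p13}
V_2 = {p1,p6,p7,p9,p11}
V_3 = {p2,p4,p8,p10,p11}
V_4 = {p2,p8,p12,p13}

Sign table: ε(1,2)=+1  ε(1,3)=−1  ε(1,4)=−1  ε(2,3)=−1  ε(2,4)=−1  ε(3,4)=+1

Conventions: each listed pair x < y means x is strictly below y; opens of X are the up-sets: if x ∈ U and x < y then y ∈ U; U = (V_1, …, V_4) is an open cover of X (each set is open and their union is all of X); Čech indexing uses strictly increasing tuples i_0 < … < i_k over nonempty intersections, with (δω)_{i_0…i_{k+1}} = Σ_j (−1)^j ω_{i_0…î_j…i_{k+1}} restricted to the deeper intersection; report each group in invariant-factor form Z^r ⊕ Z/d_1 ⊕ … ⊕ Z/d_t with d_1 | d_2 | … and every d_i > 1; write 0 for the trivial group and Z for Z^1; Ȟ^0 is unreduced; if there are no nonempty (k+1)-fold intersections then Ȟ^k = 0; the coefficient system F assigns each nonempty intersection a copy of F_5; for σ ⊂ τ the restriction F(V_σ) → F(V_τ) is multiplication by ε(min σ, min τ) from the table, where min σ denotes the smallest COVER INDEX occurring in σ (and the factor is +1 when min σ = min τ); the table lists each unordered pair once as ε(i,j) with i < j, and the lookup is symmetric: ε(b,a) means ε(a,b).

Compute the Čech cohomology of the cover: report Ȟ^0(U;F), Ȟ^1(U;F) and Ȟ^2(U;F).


Ȟ^0 ≅ Z/5,  Ȟ^1 ≅ Z/5,  Ȟ^2 ≅ 0

nerve simplices:
  V12={p6,p7} V14={p13} V23={p11} V34={p2,p8}
C dims 4,4; δ0: rk_F5 3
degree 0: 4−3−0 = 1 → Ȟ^0 ≅ Z/5
degree 1: 4−0−3 = 1 → Ȟ^1 ≅ Z/5
degree 2: 0−0−0 = 0 → Ȟ^2 ≅ 0


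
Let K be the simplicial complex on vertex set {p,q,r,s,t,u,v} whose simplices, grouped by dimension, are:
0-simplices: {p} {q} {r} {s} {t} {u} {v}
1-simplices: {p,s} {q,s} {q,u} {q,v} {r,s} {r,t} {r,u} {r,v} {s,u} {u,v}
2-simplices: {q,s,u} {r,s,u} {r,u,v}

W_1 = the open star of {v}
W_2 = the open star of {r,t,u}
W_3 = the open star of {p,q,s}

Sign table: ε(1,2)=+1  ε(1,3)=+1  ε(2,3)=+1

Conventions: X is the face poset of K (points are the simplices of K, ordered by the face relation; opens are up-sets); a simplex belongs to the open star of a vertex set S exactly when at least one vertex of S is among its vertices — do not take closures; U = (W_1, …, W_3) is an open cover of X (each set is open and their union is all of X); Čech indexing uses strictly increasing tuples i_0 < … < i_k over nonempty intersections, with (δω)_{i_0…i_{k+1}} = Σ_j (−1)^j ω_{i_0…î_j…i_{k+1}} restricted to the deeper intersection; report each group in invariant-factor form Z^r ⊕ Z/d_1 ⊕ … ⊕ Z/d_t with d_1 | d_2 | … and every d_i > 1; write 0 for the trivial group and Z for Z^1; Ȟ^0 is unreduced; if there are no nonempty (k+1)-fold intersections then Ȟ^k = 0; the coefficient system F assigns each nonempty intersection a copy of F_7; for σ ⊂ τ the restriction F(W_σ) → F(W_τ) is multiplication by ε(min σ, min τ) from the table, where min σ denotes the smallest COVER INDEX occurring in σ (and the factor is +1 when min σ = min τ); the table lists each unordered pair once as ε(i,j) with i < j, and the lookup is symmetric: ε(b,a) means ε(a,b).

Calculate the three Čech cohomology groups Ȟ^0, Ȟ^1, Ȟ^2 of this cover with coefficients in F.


Ȟ^0 ≅ Z/7, Ȟ^1 ≅ Z/7 and Ȟ^2 ≅ 0

cover nerve:
  W1={{v},{q,v},{r,v},{u,v},{r,u,v}} W2={{r},{t},{u},{q,u},{r,s},{r,t},{r,u},{r,v},{s,u},{u,v},{q,s,u},{r,s,u},{r,u,v}} W3={{p},{q},{s},{p,s},{q,s},{q,u},{q,v},{r,s},{s,u},{q,s,u},{r,s,u}}
  W12={{r,v},{u,v},{r,u,v}} W13={{q,v}} W23={{q,u},{r,s},{s,u},{q,s,u},{r,s,u}}
C dims 3,3; δ0: rk_F7 2
Ȟ^0: (3−2)−0=1 ⇒ Z/7
Ȟ^1: (3−0)−2=1 ⇒ Z/7
Ȟ^2: (0−0)−0=0 ⇒ 0
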